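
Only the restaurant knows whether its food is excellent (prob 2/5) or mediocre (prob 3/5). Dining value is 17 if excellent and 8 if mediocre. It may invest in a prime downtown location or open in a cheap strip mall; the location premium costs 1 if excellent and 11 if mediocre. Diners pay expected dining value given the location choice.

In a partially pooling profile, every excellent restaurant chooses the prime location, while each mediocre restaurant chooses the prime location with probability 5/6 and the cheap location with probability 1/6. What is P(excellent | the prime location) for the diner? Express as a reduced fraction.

4/9

P(the prime location) = (2/5)·1 + (3/5)·(5/6) = 9/10.
By Bayes' rule, P(excellent | the prime location) = (2/5) / (9/10) = 4/9.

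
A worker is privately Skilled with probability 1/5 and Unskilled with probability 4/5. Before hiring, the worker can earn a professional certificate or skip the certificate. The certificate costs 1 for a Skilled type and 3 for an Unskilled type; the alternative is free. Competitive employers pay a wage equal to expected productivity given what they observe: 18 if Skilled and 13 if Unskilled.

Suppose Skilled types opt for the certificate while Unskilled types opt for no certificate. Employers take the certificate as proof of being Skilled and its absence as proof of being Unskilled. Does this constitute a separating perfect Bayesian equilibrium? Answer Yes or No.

No

Under these beliefs, the certificate earns wage 18 and no certificate earns wage 13.
Skilled: the certificate nets 18 − 1 = 17; no certificate nets 13. Skilled prefers the certificate.
Unskilled: the certificate nets 18 − 3 = 15; no certificate nets 13. Unskilled would deviate to the certificate.
Unskilled has a profitable deviation, so the profile is not an equilibrium.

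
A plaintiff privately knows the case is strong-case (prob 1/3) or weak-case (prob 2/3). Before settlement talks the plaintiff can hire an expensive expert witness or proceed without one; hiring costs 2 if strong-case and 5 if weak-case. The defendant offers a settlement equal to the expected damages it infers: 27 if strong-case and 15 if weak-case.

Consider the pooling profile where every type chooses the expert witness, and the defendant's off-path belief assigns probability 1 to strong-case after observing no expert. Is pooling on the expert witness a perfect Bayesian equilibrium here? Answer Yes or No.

No

On path, the defendant holds the prior and pays 1/3·27 + 2/3·15 = 19. Off path (no expert), believing strong-case, it pays 27.
strong-case: the expert witness nets 19 − 2 = 17; no expert nets 27. strong-case would deviate.
weak-case: the expert witness nets 19 − 5 = 14; no expert nets 27. weak-case would deviate.
A type deviates, so pooling fails.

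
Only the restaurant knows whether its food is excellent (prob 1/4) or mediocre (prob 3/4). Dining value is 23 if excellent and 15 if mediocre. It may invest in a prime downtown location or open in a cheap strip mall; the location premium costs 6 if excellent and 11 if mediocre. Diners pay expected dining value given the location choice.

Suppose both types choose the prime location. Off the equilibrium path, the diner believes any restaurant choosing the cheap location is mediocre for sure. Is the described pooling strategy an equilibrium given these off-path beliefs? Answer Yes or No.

On path, the diner holds the prior and pays 1/4·23 + 3/4·15 = 17. Off path (the cheap location), believing mediocre, it pays 15.
excellent: the prime location nets 17 − 6 = 11; the cheap location nets 15. excellent would deviate.
mediocre: the prime location nets 17 − 11 = 6; the cheap location nets 15. mediocre would deviate.
A type deviates, so pooling fails.

No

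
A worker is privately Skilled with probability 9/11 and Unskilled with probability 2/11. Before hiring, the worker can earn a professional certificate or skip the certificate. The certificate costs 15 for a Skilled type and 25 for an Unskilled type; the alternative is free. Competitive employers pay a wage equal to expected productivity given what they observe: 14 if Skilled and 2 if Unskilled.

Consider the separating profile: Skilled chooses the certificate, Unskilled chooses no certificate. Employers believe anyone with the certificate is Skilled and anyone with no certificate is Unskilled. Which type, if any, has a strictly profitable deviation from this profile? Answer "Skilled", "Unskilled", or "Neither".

Skilled

The certificate pays 14; no certificate pays 2.
Skilled: assigned the certificate, nets 14 − 15 = -1; deviating to no certificate nets 2.
Unskilled: assigned no certificate, nets 2; deviating to the certificate nets 14 − 25 = -11.
The Skilled type gains 3 by deviating.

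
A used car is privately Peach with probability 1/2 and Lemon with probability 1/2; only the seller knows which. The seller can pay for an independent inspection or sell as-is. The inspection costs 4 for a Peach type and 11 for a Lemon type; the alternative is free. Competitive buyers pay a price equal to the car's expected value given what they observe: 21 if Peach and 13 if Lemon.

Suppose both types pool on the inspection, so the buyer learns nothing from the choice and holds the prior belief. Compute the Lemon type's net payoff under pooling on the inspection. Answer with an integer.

Pooled price = 1/2·21 + 1/2·13 = 17.
Lemon pays cost 11 for the inspection, so net payoff = 17 − 11 = 6.

6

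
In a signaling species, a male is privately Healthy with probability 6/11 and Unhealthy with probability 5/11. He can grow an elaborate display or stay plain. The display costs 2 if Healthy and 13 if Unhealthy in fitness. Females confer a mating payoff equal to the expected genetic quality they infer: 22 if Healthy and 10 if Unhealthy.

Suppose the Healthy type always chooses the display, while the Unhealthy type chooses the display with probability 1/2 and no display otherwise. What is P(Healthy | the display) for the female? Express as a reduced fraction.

P(the display) = (6/11)·1 + (5/11)·(1/2) = 17/22.
By Bayes' rule, P(Healthy | the display) = (6/11) / (17/22) = 12/17.

12/17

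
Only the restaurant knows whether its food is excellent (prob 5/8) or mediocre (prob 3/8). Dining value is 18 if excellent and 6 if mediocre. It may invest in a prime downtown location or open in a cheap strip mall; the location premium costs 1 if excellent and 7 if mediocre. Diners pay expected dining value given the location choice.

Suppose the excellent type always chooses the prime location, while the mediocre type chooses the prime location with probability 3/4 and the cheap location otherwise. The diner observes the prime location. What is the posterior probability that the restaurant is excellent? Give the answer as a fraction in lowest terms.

20/29

P(the prime location) = (5/8)·1 + (3/8)·(3/4) = 29/32.
By Bayes' rule, P(excellent | the prime location) = (5/8) / (29/32) = 20/29.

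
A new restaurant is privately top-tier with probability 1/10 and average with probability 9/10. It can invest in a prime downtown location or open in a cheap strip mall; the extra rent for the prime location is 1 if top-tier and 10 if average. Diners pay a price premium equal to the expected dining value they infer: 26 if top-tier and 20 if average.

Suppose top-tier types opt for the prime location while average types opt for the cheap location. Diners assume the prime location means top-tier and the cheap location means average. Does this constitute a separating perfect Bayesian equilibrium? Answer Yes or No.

Under these beliefs, the prime location earns price premium 26 and the cheap location earns price premium 20.
top-tier: the prime location nets 26 − 1 = 25; the cheap location nets 20. top-tier prefers the prime location.
average: the prime location nets 26 − 10 = 16; the cheap location nets 20. average prefers the cheap location.
Neither type deviates, so the separating profile is an equilibrium.

Yes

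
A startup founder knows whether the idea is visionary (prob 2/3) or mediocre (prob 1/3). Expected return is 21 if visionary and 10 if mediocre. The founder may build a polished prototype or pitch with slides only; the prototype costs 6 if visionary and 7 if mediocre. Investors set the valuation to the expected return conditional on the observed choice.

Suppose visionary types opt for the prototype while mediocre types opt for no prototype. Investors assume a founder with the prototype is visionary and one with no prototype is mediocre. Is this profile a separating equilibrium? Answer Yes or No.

Under these beliefs, the prototype earns valuation 21 and no prototype earns valuation 10.
visionary: the prototype nets 21 − 6 = 15; no prototype nets 10. visionary prefers the prototype.
mediocre: the prototype nets 21 − 7 = 14; no prototype nets 10. mediocre would deviate to the prototype.
mediocre has a profitable deviation, so the profile is not an equilibrium.

No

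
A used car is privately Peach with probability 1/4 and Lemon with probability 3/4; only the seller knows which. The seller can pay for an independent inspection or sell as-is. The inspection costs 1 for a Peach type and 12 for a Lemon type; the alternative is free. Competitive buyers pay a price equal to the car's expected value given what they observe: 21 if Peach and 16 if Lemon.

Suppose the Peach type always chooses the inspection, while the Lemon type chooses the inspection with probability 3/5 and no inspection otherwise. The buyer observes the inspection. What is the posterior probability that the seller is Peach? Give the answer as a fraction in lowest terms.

5/14

P(the inspection) = (1/4)·1 + (3/4)·(3/5) = 7/10.
By Bayes' rule, P(Peach | the inspection) = (1/4) / (7/10) = 5/14.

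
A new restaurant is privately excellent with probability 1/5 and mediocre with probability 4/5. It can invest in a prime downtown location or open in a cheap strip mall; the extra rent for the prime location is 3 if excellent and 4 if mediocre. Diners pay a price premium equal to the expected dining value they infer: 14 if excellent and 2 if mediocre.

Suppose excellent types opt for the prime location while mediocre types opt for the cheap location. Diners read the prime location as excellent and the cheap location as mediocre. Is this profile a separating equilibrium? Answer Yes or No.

Under these beliefs, the prime location earns price premium 14 and the cheap location earns price premium 2.
excellent: the prime location nets 14 − 3 = 11; the cheap location nets 2. excellent prefers the prime location.
mediocre: the prime location nets 14 − 4 = 10; the cheap location nets 2. mediocre would deviate to the prime location.
mediocre has a profitable deviation, so the profile is not an equilibrium.

No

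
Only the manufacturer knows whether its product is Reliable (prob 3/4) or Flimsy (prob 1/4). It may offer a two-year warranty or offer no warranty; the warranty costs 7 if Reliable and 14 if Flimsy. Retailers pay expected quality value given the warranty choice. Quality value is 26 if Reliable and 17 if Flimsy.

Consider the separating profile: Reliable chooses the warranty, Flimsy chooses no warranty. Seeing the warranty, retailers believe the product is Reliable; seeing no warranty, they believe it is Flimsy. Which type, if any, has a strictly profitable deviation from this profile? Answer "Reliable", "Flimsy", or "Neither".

The warranty pays 26; no warranty pays 17.
Reliable: assigned the warranty, nets 26 − 7 = 19; deviating to no warranty nets 17.
Flimsy: assigned no warranty, nets 17; deviating to the warranty nets 26 − 14 = 12.
Both types strictly prefer their assigned action; no profitable deviation.

Neither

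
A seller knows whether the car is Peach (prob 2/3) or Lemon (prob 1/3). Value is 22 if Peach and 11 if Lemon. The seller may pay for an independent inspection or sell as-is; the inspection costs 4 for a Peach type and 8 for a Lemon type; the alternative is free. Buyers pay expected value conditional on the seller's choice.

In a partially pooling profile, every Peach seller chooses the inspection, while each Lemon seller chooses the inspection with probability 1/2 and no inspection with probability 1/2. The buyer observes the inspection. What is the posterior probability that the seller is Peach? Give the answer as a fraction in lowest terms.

P(the inspection) = (2/3)·1 + (1/3)·(1/2) = 5/6.
By Bayes' rule, P(Peach | the inspection) = (2/3) / (5/6) = 4/5.

4/5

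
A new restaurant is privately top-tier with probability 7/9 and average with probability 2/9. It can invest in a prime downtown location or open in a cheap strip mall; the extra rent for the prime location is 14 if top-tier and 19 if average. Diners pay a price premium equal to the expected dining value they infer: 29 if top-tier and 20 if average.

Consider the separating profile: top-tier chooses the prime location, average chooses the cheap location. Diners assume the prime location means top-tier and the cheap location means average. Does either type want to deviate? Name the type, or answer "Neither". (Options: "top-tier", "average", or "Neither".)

The prime location pays 29; the cheap location pays 20.
top-tier: assigned the prime location, nets 29 − 14 = 15; deviating to the cheap location nets 20.
average: assigned the cheap location, nets 20; deviating to the prime location nets 29 − 19 = 10.
The top-tier type gains 5 by deviating.

top-tier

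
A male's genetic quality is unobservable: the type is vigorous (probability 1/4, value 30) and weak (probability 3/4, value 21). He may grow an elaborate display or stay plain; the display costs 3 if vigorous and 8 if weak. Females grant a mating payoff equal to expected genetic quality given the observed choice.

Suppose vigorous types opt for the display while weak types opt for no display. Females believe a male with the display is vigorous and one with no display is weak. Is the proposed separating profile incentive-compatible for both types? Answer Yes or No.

No

Under these beliefs, the display earns mating payoff 30 and no display earns mating payoff 21.
vigorous: the display nets 30 − 3 = 27; no display nets 21. vigorous prefers the display.
weak: the display nets 30 − 8 = 22; no display nets 21. weak would deviate to the display.
weak has a profitable deviation, so the profile is not an equilibrium.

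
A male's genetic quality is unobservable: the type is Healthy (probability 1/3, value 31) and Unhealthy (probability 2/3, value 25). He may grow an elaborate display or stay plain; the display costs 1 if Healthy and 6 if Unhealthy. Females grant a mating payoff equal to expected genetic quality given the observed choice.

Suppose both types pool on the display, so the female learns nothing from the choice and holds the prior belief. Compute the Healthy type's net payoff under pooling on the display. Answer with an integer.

26

Pooled mating payoff = 1/3·31 + 2/3·25 = 27.
Healthy pays cost 1 for the display, so net payoff = 27 − 1 = 26.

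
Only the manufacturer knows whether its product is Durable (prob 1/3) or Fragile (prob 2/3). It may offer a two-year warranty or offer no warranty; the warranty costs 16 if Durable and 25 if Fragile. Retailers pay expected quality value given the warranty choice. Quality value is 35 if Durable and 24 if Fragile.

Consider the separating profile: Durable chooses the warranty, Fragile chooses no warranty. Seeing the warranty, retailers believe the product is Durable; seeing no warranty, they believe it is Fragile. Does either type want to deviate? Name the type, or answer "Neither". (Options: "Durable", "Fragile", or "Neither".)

Durable

The warranty pays 35; no warranty pays 24.
Durable: assigned the warranty, nets 35 − 16 = 19; deviating to no warranty nets 24.
Fragile: assigned no warranty, nets 24; deviating to the warranty nets 35 − 25 = 10.
The Durable type gains 5 by deviating.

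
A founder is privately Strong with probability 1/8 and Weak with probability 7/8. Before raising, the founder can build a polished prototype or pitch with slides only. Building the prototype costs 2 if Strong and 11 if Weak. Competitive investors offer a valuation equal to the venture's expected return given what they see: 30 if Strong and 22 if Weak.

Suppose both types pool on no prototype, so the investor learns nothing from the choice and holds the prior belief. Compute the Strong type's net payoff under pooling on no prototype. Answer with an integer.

23

Pooled valuation = 1/8·30 + 7/8·22 = 23.
Strong pays no cost for no prototype, so net payoff = 23.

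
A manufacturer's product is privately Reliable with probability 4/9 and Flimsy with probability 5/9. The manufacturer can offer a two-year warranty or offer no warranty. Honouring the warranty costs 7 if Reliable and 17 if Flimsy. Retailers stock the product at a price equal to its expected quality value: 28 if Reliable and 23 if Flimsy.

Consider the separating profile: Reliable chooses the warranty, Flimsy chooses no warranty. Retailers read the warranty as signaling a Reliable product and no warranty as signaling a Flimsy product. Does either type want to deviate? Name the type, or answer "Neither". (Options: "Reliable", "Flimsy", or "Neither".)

Reliable

The warranty pays 28; no warranty pays 23.
Reliable: assigned the warranty, nets 28 − 7 = 21; deviating to no warranty nets 23.
Flimsy: assigned no warranty, nets 23; deviating to the warranty nets 28 − 17 = 11.
The Reliable type gains 2 by deviating.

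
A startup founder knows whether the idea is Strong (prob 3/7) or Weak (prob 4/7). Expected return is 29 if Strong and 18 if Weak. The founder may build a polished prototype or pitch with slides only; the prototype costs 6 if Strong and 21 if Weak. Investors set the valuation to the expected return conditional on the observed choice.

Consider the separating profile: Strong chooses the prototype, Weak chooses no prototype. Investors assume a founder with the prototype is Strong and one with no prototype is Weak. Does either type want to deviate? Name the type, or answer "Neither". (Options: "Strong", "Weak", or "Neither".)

The prototype pays 29; no prototype pays 18.
Strong: assigned the prototype, nets 29 − 6 = 23; deviating to no prototype nets 18.
Weak: assigned no prototype, nets 18; deviating to the prototype nets 29 − 21 = 8.
Both types strictly prefer their assigned action; no profitable deviation.

Neither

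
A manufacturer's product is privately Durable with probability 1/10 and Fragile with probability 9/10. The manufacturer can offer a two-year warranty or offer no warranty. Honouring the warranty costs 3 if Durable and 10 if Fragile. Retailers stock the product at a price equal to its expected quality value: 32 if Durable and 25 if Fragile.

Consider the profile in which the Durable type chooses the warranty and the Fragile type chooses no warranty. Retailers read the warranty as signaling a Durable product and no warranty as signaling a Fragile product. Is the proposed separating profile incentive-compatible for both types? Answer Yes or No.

Under these beliefs, the warranty earns price 32 and no warranty earns price 25.
Durable: the warranty nets 32 − 3 = 29; no warranty nets 25. Durable prefers the warranty.
Fragile: the warranty nets 32 − 10 = 22; no warranty nets 25. Fragile prefers no warranty.
Neither type deviates, so the separating profile is an equilibrium.

Yes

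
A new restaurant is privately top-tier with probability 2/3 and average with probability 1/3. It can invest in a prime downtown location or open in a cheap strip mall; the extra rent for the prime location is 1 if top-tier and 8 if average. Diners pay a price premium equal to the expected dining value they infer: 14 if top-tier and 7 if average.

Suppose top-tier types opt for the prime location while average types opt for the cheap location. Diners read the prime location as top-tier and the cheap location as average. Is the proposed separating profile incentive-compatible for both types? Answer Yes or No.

Yes

Under these beliefs, the prime location earns price premium 14 and the cheap location earns price premium 7.
top-tier: the prime location nets 14 − 1 = 13; the cheap location nets 7. top-tier prefers the prime location.
average: the prime location nets 14 − 8 = 6; the cheap location nets 7. average prefers the cheap location.
Neither type deviates, so the separating profile is an equilibrium.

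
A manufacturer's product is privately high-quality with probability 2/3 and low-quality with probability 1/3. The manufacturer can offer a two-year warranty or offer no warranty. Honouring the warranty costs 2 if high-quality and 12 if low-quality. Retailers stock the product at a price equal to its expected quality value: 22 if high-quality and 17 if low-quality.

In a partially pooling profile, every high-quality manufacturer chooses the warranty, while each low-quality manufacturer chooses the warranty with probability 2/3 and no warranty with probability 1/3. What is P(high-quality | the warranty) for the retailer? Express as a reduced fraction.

3/4

P(the warranty) = (2/3)·1 + (1/3)·(2/3) = 8/9.
By Bayes' rule, P(high-quality | the warranty) = (2/3) / (8/9) = 3/4.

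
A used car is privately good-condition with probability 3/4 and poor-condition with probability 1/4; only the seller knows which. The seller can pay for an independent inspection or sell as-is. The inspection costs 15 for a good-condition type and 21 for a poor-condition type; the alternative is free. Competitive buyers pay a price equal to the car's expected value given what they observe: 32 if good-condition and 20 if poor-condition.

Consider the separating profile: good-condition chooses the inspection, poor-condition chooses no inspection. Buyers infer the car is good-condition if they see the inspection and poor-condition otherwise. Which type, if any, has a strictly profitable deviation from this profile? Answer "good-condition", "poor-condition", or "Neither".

good-condition

The inspection pays 32; no inspection pays 20.
good-condition: assigned the inspection, nets 32 − 15 = 17; deviating to no inspection nets 20.
poor-condition: assigned no inspection, nets 20; deviating to the inspection nets 32 − 21 = 11.
The good-condition type gains 3 by deviating.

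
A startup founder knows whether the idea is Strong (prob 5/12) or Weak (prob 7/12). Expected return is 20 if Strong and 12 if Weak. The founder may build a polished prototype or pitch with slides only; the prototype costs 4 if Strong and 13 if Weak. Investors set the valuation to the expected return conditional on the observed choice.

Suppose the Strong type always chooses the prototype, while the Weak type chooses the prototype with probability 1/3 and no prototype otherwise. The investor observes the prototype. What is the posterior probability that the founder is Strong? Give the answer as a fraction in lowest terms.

15/22

P(the prototype) = (5/12)·1 + (7/12)·(1/3) = 11/18.
By Bayes' rule, P(Strong | the prototype) = (5/12) / (11/18) = 15/22.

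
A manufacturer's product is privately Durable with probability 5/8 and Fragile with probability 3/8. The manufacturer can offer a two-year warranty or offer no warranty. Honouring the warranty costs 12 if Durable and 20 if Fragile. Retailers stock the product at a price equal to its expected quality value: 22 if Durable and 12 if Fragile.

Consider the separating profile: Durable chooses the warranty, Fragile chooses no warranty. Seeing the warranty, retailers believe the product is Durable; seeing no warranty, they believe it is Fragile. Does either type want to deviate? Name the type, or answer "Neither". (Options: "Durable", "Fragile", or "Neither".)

Durable

The warranty pays 22; no warranty pays 12.
Durable: assigned the warranty, nets 22 − 12 = 10; deviating to no warranty nets 12.
Fragile: assigned no warranty, nets 12; deviating to the warranty nets 22 − 20 = 2.
The Durable type gains 2 by deviating.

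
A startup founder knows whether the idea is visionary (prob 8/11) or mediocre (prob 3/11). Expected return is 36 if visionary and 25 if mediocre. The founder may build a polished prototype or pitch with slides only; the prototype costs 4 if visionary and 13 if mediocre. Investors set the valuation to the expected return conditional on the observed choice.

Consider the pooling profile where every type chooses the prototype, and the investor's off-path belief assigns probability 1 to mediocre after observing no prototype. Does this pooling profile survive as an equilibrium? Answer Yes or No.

No

On path, the investor holds the prior and pays 8/11·36 + 3/11·25 = 33. Off path (no prototype), believing mediocre, it pays 25.
visionary: the prototype nets 33 − 4 = 29; no prototype nets 25. visionary stays.
mediocre: the prototype nets 33 − 13 = 20; no prototype nets 25. mediocre would deviate.
A type deviates, so pooling fails.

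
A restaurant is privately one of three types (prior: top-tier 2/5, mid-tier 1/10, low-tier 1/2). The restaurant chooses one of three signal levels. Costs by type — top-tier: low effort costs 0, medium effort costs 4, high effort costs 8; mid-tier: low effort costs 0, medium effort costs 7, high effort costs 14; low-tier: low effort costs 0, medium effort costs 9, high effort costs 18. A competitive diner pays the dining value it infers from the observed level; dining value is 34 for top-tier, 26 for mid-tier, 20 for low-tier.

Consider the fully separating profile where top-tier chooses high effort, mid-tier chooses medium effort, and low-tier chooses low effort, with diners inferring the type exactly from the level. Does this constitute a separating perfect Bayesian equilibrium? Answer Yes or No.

Separating price premiums: high effort → 34, medium effort → 26, low effort → 20.
top-tier (assigned high effort): low effort: 20 − 0 = 20; medium effort: 26 − 4 = 22; high effort: 34 − 8 = 26. top-tier stays.
mid-tier (assigned medium effort): low effort: 20 − 0 = 20; medium effort: 26 − 7 = 19; high effort: 34 − 14 = 20. mid-tier prefers low effort.
low-tier (assigned low effort): low effort: 20 − 0 = 20; medium effort: 26 − 9 = 17; high effort: 34 − 18 = 16. low-tier stays.
At least one type deviates; the separating profile fails.

No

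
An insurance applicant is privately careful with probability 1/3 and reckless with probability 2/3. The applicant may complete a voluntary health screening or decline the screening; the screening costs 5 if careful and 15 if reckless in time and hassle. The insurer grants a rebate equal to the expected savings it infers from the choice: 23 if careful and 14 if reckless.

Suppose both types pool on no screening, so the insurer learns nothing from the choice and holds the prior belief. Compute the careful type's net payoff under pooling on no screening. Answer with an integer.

Pooled rebate = 1/3·23 + 2/3·14 = 17.
careful pays no cost for no screening, so net payoff = 17.

17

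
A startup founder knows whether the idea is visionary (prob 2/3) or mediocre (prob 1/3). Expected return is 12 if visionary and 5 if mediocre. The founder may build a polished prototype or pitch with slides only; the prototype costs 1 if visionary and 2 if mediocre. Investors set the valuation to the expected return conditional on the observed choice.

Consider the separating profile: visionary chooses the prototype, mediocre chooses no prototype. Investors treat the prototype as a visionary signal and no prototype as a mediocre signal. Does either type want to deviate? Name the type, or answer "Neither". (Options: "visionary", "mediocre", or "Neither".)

mediocre

The prototype pays 12; no prototype pays 5.
visionary: assigned the prototype, nets 12 − 1 = 11; deviating to no prototype nets 5.
mediocre: assigned no prototype, nets 5; deviating to the prototype nets 12 − 2 = 10.
The mediocre type gains 5 by deviating.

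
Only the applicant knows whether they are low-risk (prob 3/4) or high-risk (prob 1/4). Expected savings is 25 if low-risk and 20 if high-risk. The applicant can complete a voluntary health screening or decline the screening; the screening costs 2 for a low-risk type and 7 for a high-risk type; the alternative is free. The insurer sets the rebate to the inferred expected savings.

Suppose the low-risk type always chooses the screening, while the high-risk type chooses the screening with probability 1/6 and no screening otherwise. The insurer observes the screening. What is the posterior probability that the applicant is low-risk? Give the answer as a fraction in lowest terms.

P(the screening) = (3/4)·1 + (1/4)·(1/6) = 19/24.
By Bayes' rule, P(low-risk | the screening) = (3/4) / (19/24) = 18/19.

18/19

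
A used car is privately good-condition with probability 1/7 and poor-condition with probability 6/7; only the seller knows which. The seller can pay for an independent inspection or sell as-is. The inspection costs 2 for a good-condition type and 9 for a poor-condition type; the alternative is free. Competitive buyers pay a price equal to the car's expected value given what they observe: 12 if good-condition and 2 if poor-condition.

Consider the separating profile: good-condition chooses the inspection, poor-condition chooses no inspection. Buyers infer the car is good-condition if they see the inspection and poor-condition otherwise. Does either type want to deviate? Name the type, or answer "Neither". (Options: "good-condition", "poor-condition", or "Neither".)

poor-condition

The inspection pays 12; no inspection pays 2.
good-condition: assigned the inspection, nets 12 − 2 = 10; deviating to no inspection nets 2.
poor-condition: assigned no inspection, nets 2; deviating to the inspection nets 12 − 9 = 3.
The poor-condition type gains 1 by deviating.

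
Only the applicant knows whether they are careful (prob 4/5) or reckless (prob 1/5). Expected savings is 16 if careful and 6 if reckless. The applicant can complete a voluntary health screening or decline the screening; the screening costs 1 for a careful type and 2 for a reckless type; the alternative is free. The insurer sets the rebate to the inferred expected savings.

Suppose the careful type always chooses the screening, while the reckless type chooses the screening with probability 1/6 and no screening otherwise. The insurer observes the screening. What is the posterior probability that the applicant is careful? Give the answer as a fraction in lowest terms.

24/25

P(the screening) = (4/5)·1 + (1/5)·(1/6) = 5/6.
By Bayes' rule, P(careful | the screening) = (4/5) / (5/6) = 24/25.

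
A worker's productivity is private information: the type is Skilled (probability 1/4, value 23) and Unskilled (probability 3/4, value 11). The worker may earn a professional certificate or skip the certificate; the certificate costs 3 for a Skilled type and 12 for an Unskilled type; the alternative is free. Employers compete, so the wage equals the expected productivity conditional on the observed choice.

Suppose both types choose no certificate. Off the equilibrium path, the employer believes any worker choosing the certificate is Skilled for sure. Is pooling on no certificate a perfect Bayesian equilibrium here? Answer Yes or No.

No

On path, the employer holds the prior and pays 1/4·23 + 3/4·11 = 14. Off path (the certificate), believing Skilled, it pays 23.
Skilled: no certificate nets 14; the certificate nets 23 − 3 = 20. Skilled would deviate.
Unskilled: no certificate nets 14; the certificate nets 23 − 12 = 11. Unskilled stays.
A type deviates, so pooling fails.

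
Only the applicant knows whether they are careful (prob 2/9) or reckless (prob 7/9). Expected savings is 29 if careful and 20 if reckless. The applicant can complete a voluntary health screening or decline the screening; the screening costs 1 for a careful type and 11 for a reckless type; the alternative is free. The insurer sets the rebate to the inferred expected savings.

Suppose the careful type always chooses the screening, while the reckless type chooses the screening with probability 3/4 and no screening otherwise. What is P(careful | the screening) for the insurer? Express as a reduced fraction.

8/29

P(the screening) = (2/9)·1 + (7/9)·(3/4) = 29/36.
By Bayes' rule, P(careful | the screening) = (2/9) / (29/36) = 8/29.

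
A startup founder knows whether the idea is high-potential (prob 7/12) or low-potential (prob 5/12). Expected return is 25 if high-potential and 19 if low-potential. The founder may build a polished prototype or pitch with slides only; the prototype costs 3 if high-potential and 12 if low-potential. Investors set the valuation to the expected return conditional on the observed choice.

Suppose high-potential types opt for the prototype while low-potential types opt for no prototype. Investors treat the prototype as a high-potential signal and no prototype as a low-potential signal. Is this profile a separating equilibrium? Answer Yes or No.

Under these beliefs, the prototype earns valuation 25 and no prototype earns valuation 19.
high-potential: the prototype nets 25 − 3 = 22; no prototype nets 19. high-potential prefers the prototype.
low-potential: the prototype nets 25 − 12 = 13; no prototype nets 19. low-potential prefers no prototype.
Neither type deviates, so the separating profile is an equilibrium.

Yes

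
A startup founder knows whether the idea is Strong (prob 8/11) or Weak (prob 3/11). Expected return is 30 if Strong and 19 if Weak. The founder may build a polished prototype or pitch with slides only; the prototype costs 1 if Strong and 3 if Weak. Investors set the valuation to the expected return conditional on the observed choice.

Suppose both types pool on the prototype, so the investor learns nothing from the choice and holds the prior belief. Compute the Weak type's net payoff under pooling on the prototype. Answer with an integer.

24

Pooled valuation = 8/11·30 + 3/11·19 = 27.
Weak pays cost 3 for the prototype, so net payoff = 27 − 3 = 24.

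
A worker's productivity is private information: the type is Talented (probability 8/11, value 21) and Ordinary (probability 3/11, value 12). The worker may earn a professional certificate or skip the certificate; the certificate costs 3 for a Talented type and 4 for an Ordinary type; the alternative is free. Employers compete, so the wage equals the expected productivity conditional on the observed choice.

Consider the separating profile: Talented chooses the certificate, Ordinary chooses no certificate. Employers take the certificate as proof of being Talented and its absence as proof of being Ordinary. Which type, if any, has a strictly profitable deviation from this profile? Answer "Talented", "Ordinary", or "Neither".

Ordinary

The certificate pays 21; no certificate pays 12.
Talented: assigned the certificate, nets 21 − 3 = 18; deviating to no certificate nets 12.
Ordinary: assigned no certificate, nets 12; deviating to the certificate nets 21 − 4 = 17.
The Ordinary type gains 5 by deviating.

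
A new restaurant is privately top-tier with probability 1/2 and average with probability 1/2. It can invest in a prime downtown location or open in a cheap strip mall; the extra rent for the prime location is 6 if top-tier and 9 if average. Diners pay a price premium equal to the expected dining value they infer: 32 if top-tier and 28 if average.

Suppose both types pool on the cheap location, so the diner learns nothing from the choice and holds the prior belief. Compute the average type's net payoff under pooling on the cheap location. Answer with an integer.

30

Pooled price premium = 1/2·32 + 1/2·28 = 30.
average pays no cost for the cheap location, so net payoff = 30.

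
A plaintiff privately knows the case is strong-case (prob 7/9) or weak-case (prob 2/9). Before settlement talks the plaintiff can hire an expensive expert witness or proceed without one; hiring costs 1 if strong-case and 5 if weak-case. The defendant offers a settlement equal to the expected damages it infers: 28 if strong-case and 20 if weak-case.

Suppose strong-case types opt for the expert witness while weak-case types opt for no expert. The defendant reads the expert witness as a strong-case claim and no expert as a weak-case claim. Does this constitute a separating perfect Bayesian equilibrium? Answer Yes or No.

Under these beliefs, the expert witness earns settlement 28 and no expert earns settlement 20.
strong-case: the expert witness nets 28 − 1 = 27; no expert nets 20. strong-case prefers the expert witness.
weak-case: the expert witness nets 28 − 5 = 23; no expert nets 20. weak-case would deviate to the expert witness.
weak-case has a profitable deviation, so the profile is not an equilibrium.

No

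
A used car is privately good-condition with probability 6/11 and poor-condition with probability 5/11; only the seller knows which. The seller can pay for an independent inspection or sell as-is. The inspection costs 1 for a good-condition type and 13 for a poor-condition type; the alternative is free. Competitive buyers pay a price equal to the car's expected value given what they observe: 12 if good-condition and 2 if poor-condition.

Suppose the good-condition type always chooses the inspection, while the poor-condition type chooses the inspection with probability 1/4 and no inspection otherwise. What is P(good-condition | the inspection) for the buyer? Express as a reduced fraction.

P(the inspection) = (6/11)·1 + (5/11)·(1/4) = 29/44.
By Bayes' rule, P(good-condition | the inspection) = (6/11) / (29/44) = 24/29.

24/29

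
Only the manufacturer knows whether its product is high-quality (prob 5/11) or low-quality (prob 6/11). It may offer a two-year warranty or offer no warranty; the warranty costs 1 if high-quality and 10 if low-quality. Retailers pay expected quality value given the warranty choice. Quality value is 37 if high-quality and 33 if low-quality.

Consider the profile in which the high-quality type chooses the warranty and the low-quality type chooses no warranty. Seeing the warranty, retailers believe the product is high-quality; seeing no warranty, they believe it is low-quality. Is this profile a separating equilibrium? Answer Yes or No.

Under these beliefs, the warranty earns price 37 and no warranty earns price 33.
high-quality: the warranty nets 37 − 1 = 36; no warranty nets 33. high-quality prefers the warranty.
low-quality: the warranty nets 37 − 10 = 27; no warranty nets 33. low-quality prefers no warranty.
Neither type deviates, so the separating profile is an equilibrium.

Yes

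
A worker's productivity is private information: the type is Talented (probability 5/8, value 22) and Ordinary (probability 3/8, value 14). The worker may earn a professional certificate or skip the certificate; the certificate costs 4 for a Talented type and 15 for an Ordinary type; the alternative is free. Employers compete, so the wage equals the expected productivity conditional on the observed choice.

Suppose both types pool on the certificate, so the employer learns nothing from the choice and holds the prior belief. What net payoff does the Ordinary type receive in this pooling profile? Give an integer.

Pooled wage = 5/8·22 + 3/8·14 = 19.
Ordinary pays cost 15 for the certificate, so net payoff = 19 − 15 = 4.

4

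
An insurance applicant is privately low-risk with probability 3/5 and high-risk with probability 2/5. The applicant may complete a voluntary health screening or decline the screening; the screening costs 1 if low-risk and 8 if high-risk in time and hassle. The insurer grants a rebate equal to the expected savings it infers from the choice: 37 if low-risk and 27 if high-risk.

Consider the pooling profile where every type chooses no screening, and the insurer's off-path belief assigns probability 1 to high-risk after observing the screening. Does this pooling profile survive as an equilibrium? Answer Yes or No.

On path, the insurer holds the prior and pays 3/5·37 + 2/5·27 = 33. Off path (the screening), believing high-risk, it pays 27.
low-risk: no screening nets 33; the screening nets 27 − 1 = 26. low-risk stays.
high-risk: no screening nets 33; the screening nets 27 − 8 = 19. high-risk stays.
No type deviates, so pooling is sustained.

Yes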